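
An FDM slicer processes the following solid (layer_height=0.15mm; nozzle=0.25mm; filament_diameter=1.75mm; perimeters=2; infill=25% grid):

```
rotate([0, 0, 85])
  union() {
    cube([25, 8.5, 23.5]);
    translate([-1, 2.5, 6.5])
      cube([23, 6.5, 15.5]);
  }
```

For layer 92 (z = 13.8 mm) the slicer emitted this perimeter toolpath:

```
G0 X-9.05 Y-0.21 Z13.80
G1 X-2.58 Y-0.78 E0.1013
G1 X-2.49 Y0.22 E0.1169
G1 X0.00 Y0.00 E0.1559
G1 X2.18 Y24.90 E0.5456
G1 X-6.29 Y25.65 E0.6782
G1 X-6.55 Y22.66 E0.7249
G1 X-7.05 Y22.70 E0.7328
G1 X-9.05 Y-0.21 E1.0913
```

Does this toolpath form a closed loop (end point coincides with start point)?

yes

Start point (G0): (-9.05, -0.21). End point (last G1): the path returns to the start — closed.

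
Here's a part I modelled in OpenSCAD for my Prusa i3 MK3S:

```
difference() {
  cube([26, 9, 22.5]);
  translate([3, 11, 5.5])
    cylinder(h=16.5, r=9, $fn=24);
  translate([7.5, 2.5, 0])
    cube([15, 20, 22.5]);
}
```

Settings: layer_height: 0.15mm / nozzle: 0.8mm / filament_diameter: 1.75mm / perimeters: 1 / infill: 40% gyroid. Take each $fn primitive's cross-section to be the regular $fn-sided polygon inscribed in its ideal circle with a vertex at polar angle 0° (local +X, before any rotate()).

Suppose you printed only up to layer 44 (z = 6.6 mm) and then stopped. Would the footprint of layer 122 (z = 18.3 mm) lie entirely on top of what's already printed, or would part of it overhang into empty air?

Compare the two slices. At z = 6.6: the cube is present — its section is the full 26×9 rectangle (area 234.00 mm²); the r=9 cylinder at (3, 11) gives a regular 24-gon of circumradius 9 (constant along its height) (area = (24/2)·9.000²·sin(360°/24) = 251.57 mm²); the cube at (7.5, 2.5) is present — its section is the full 15×20 rectangle (area 300.00 mm²); Subtracting the remaining from the first: starting from the 26×9 cube (234.00 mm²), the r=9 cylinder at (3, 11) partially overlaps it — only the 65.50 mm² overlap (of its 251.57 mm²) is removed, clipping the outline; the 15×20 cube at (7.5, 2.5) partially overlaps it — only the 81.85 mm² overlap (of its 300.00 mm²) is removed, clipping the outline — area = 86.65 mm². At z = 18.3: the cube is present — its section is the full 26×9 rectangle (area 234.00 mm²); the cylinder at (3, 11): section is a regular 24-gon, circumradius r=9 (area = (24/2)·9.000²·sin(360°/24) = 251.57 mm²); the 15×20 cube at (7.5, 2.5) contributes its full rectangle (area 300.00 mm²); After the difference (first − rest): starting from the 26×9 cube (234.00 mm²), the r=9 cylinder at (3, 11) partially overlaps it — only the 65.50 mm² overlap (of its 251.57 mm²) is removed, clipping the outline; the 15×20 cube at (7.5, 2.5) partially overlaps it — only the 81.85 mm² overlap (of its 300.00 mm²) is removed, clipping the outline — area = 86.65 mm². Checking containment: the cross-section at z = 18.3 is a subset of the cross-section at z = 6.6.

entirely on top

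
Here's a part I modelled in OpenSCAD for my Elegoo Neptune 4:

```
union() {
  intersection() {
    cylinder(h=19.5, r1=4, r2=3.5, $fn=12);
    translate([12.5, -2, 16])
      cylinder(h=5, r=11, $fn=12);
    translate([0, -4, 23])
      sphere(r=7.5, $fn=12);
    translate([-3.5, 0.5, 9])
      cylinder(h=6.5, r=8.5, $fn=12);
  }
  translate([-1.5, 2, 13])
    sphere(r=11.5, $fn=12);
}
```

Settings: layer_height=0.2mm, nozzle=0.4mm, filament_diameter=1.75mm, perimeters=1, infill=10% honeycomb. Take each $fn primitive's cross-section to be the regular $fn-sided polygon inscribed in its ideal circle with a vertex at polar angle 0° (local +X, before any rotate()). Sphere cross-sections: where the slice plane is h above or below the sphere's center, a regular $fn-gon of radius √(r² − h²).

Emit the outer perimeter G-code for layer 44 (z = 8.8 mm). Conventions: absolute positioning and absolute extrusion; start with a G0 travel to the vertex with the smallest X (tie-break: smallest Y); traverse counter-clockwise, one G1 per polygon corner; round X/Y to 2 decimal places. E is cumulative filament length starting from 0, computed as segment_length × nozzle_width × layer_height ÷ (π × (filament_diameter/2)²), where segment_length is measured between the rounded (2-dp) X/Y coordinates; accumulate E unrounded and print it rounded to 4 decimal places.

G0 X-12.21 Y2.00 Z8.80
G1 X-10.77 Y-3.35 E0.1843
G1 X-6.85 Y-7.27 E0.3687
G1 X-1.50 Y-8.71 E0.5529
G1 X3.85 Y-7.27 E0.7372
G1 X7.77 Y-3.35 E0.9216
G1 X9.21 Y2.00 E1.1059
G1 X7.77 Y7.35 E1.2901
G1 X3.85 Y11.27 E1.4745
G1 X-1.50 Y12.71 E1.6588
G1 X-6.85 Y11.27 E1.8431
G1 X-10.77 Y7.35 E2.0275
G1 X-12.21 Y2.00 E2.2117

At z = 8.8 mm: the cone: at t=0.451 of its height the radius interpolates to r₁+(r₂−r₁)t = 3.774, giving a regular 12-gon of that circumradius; the cylinder at (12.5, -2) does not reach this height (z outside [16, 21]); the sphere at (0, -4) is absent (|z−center|=14.200 > r=7.5); the cylinder at (-3.5, 0.5) is not intersected at this z (z outside [9, 15.5]); Keeping only the common overlap: at least one operand is absent at this height, so nothing remains; the r=11.5 sphere at (-1.5, 2) contributes a regular 12-gon of circumradius √(11.5²−4.2²) = 10.706; Taking the union: only the r=11.5 sphere at (-1.5, 2) is present, so the union is just that shape — 1 connected region. The outline is a single polygon with 12 vertices. Extrusion per mm of travel: 0.4 × 0.2 / (π × 0.875²) = 0.033260. Accumulating E over each segment gives final E = 2.2117.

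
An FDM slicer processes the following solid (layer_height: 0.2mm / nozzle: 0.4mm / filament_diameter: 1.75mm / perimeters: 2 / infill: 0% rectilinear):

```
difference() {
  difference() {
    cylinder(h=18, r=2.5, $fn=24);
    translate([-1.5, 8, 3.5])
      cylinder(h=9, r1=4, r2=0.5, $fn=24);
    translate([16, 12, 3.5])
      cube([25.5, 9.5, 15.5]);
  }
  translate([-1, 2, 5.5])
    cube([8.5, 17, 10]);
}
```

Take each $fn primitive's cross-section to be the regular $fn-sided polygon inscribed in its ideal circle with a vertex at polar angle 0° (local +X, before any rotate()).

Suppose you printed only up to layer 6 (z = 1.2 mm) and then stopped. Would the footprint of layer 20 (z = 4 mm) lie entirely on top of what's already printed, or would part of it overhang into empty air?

entirely on top

Compare the two slices. At z = 1.2: the cylinder: section is a regular 24-gon, circumradius r=2.5 (area = (24/2)·2.500²·sin(360°/24) = 19.41 mm²); the cone at (-1.5, 8) does not reach this height (z outside [3.5, 12.5]); the cube at (16, 12) is absent (z outside [3.5, 19]); Subtracting the remaining from the first: none of the subtracted shapes is present at this height, so the r=2.5 cylinder is unchanged — area = 19.41 mm²; the cube at (-1, 2) is absent (z outside [5.5, 15.5]); Taking the first minus the rest: none of the subtracted shapes is present at this height, so that combined region is unchanged — area = 19.41 mm². At z = 4: the r=2.5 cylinder contributes a regular 24-gon of circumradius 2.5 (area = (24/2)·2.500²·sin(360°/24) = 19.41 mm²); the cone at (-1.5, 8) (r1=4→r2=0.5) has section circumradius 3.806 here — a regular 24-gon (area = (24/2)·3.806²·sin(360°/24) = 44.98 mm²); the cube at (16, 12) (footprint 25.5×9.5) is included at this height (area 242.25 mm²); After the difference (first − rest): starting from the r=2.5 cylinder (19.41 mm²), the cone at (-1.5, 8) misses the remaining region (no effect); the 25.5×9.5 cube at (16, 12) misses the remaining region (no effect) — area = 19.41 mm²; the cube at (-1, 2) does not reach this height (z outside [5.5, 15.5]); Subtracting the remaining from the first: none of the subtracted shapes is present at this height, so that combined region is unchanged — area = 19.41 mm². Checking containment: the cross-section at z = 4 is a subset of the cross-section at z = 1.2.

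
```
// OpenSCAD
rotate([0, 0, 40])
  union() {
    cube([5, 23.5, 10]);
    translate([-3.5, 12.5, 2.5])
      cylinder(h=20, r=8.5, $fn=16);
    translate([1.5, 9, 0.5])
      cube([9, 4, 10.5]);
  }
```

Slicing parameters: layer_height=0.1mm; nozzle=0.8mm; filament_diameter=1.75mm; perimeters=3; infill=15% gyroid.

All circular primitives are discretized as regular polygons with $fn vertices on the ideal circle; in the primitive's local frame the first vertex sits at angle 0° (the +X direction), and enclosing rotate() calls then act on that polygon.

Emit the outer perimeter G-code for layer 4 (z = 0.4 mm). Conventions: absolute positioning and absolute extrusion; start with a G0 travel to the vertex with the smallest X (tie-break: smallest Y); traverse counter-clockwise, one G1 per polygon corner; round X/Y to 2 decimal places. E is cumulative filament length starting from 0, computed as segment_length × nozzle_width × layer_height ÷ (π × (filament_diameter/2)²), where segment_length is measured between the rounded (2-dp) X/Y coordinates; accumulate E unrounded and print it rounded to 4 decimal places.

G0 X-15.11 Y18.00 Z0.40
G1 X0.00 Y0.00 E0.7817
G1 X3.83 Y3.21 E0.9479
G1 X-11.28 Y21.22 E1.7298
G1 X-15.11 Y18.00 E1.8962

At z = 0.4 mm: the cube (footprint 5×23.5) is included at this height; the cylinder at (-3.5, 12.5) is not intersected at this z (z outside [2.5, 22.5]); the cube at (1.5, 9) is not intersected at this z (z outside [0.5, 11]); Merging all regions: only the 5×23.5 cube is present, so the union is just that shape — 1 connected region; (rotated 40° about Z; rotation is an isometry so areas/perimeters/island counts are preserved). The outline is a single polygon with 4 vertices. Extrusion per mm of travel: 0.8 × 0.1 / (π × 0.875²) = 0.033260. Accumulating E over each segment gives final E = 1.8962.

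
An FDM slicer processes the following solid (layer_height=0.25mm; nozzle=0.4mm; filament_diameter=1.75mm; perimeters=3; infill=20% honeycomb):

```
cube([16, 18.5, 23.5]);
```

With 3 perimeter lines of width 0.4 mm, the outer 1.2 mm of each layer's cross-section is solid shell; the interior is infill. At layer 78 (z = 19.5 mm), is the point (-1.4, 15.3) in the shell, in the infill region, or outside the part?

At z = 19.5 mm: the cube is present — its section is the full 16×18.5 rectangle. Overall, the cross-section is a single solid region. The nearest boundary edge runs (0.00, 18.50)→(0.00, 0.00); distance from the point to it = 1.40 mm. The point is not inside any of the regions above, so it lies outside the cross-section (1.40 mm from the nearest boundary).

outside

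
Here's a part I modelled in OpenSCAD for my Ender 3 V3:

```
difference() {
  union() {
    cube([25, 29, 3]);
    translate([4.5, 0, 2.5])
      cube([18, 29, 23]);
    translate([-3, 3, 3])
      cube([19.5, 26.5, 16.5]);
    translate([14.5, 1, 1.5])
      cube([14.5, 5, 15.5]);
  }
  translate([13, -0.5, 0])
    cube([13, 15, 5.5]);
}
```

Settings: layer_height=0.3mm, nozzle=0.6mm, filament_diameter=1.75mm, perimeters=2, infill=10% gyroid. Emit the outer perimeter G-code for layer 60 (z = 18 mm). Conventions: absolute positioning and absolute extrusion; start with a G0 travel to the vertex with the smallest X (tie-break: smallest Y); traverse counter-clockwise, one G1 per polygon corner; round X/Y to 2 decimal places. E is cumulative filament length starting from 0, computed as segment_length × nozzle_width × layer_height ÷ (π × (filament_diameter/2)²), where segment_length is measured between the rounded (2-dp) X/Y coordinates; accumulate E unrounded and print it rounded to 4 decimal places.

G0 X-3.00 Y3.00 Z18.00
G1 X4.50 Y3.00 E0.5613
G1 X4.50 Y0.00 E0.7858
G1 X22.50 Y0.00 E2.1328
G1 X22.50 Y29.00 E4.3030
G1 X16.50 Y29.00 E4.7520
G1 X16.50 Y29.50 E4.7895
G1 X-3.00 Y29.50 E6.2487
G1 X-3.00 Y3.00 E8.2319

At z = 18 mm: the cube does not reach this height (z outside [0, 3]); the cube at (4.5, 0) is present — its section is the full 18×29 rectangle; the cube at (-3, 3) is present — its section is the full 19.5×26.5 rectangle; the cube at (14.5, 1) is absent (z outside [1.5, 17]); Taking the union: the regions partially overlap (shared area 312.00 mm²), so overlapping operands fuse into one piece — 1 connected region; the cube at (13, -0.5) does not reach this height (z outside [0, 5.5]); Taking the first minus the rest: none of the subtracted shapes is present at this height, so that combined region is unchanged — 1 connected region. The outline is a single polygon with 8 vertices. Extrusion per mm of travel: 0.6 × 0.3 / (π × 0.875²) = 0.074835. Accumulating E over each segment gives final E = 8.2319.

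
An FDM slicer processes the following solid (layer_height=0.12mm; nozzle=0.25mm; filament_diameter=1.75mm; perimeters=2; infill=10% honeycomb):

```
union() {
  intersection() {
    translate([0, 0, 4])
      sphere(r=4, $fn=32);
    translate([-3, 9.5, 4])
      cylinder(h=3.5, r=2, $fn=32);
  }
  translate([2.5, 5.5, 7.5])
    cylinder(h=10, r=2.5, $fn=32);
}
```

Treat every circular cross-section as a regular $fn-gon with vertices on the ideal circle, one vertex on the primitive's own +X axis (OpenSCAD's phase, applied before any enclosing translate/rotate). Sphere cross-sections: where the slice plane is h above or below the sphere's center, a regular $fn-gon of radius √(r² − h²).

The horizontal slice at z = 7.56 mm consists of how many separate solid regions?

1

At z = 7.56 mm: the r=4 sphere slices to a regular 32-gon of circumradius 1.824 (√(r²−h²) with h=3.56 from center); the cylinder at (-3, 9.5) is not intersected at this z (z outside [4, 7.5]); Taking the intersection: at least one operand is absent at this height, so nothing remains; the cylinder at (2.5, 5.5): section is a regular 32-gon, circumradius r=2.5; Combining (union): only the r=2.5 cylinder at (2.5, 5.5) is present, so the union is just that shape — 1 connected region. The result has 1 disconnected region.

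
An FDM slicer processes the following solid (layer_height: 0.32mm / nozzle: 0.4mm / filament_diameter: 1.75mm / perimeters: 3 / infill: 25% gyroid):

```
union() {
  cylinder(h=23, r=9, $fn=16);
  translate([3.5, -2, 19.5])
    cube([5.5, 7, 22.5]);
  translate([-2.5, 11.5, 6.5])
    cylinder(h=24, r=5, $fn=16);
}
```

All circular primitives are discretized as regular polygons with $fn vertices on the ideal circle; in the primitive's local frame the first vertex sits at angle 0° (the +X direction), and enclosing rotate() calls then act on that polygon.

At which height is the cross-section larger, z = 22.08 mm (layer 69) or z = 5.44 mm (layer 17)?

Layer 69 (z = 22.08): the r=9 cylinder contributes a regular 16-gon of circumradius 9 (area = (16/2)·9.000²·sin(360°/16) = 247.98 mm²); the cube at (3.5, -2) is present — its section is the full 5.5×7 rectangle (area 38.50 mm²); the r=5 cylinder at (-2.5, 11.5) gives a regular 16-gon of circumradius 5 (constant along its height) (area = (16/2)·5.000²·sin(360°/16) = 76.54 mm²); Combining (union): the regions partially overlap — summed areas 363.02 mm² minus the doubly-counted overlap 44.62 mm² gives 318.40 mm² — area = 318.40 mm². So its area = 318.40 mm². Layer 17 (z = 5.44): the r=9 cylinder gives a regular 16-gon of circumradius 9 (constant along its height) (area = (16/2)·9.000²·sin(360°/16) = 247.98 mm²); the cube at (3.5, -2) is absent (z outside [19.5, 42]); the cylinder at (-2.5, 11.5) does not reach this height (z outside [6.5, 30.5]); Taking the union: only the r=9 cylinder is present, so the union is just that shape — area = 247.98 mm². So its area = 247.98 mm². Layer 69 is larger (318.40 vs 247.98 mm²).

layer 69 (z = 22.08 mm)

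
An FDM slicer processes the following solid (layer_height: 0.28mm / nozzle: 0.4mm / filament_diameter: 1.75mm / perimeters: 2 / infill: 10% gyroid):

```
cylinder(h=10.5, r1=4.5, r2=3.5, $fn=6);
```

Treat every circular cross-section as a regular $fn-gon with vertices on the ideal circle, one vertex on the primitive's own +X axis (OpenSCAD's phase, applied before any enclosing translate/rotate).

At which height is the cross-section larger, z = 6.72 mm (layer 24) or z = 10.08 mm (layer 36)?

Layer 24 (z = 6.72): the cone contributes a regular 6-gon of circumradius 3.860 (interpolated between r1=4.5 and r2=3.5 at t=0.640) (area = (6/2)·3.860²·sin(360°/6) = 38.71 mm²). So its area = 38.71 mm². Layer 36 (z = 10.08): the cone contributes a regular 6-gon of circumradius 3.540 (interpolated between r1=4.5 and r2=3.5 at t=0.960) (area = (6/2)·3.540²·sin(360°/6) = 32.56 mm²). So its area = 32.56 mm². Layer 24 is larger (38.71 vs 32.56 mm²).

layer 24 (z = 6.72 mm)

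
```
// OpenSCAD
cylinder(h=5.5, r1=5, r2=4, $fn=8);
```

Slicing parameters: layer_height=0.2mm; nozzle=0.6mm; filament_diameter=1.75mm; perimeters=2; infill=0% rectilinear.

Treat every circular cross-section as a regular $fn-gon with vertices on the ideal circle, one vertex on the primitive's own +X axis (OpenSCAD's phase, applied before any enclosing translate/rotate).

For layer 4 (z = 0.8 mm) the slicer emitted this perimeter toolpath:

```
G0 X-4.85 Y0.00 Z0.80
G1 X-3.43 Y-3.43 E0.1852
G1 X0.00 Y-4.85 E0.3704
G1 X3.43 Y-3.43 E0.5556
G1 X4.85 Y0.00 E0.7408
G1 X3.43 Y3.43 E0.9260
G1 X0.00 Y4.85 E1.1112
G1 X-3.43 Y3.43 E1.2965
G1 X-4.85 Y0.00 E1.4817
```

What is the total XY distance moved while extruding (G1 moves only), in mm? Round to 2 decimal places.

29.70 mm

Sum the Euclidean lengths of each G1 segment: total = 29.70 mm.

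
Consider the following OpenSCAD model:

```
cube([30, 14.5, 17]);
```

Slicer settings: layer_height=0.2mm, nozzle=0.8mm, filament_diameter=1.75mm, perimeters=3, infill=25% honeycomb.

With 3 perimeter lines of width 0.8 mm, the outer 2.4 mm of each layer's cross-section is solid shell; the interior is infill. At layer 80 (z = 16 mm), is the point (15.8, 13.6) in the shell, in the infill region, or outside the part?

shell

At z = 16 mm: the cube is present — its section is the full 30×14.5 rectangle. Overall, the cross-section is a single solid region. The nearest boundary edge runs (30.00, 14.50)→(0.00, 14.50); distance from the point to it = 0.90 mm. The point is inside the cross-section, 0.90 mm from the nearest boundary — within the 2.4 mm shell band (3 × 0.8).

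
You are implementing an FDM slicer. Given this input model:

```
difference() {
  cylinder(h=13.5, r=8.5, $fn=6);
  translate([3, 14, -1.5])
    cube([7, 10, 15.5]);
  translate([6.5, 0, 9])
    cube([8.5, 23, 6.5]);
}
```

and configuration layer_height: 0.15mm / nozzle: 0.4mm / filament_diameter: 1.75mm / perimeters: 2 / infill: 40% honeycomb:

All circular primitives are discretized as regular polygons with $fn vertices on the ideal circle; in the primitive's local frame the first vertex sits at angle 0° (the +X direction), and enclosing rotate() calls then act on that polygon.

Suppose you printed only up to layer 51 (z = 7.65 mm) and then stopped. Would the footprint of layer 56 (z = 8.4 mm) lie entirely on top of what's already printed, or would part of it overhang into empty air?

Compare the two slices. At z = 7.65: the cylinder: section is a regular 6-gon, circumradius r=8.5 (area = (6/2)·8.500²·sin(360°/6) = 187.71 mm²); the cube at (3, 14) (footprint 7×10) is included at this height (area 70.00 mm²); the cube at (6.5, 0) does not reach this height (z outside [9, 15.5]); Taking the first minus the rest: starting from the r=8.5 cylinder (187.71 mm²), the 7×10 cube at (3, 14) misses the remaining region (no effect) — area = 187.71 mm². At z = 8.4: the r=8.5 cylinder contributes a regular 6-gon of circumradius 8.5 (area = (6/2)·8.500²·sin(360°/6) = 187.71 mm²); the cube at (3, 14) (footprint 7×10) is included at this height (area 70.00 mm²); the cube at (6.5, 0) is not intersected at this z (z outside [9, 15.5]); Subtracting the remaining from the first: starting from the r=8.5 cylinder (187.71 mm²), the 7×10 cube at (3, 14) misses the remaining region (no effect) — area = 187.71 mm². Checking containment: the cross-section at z = 8.4 is a subset of the cross-section at z = 7.65.

entirely on top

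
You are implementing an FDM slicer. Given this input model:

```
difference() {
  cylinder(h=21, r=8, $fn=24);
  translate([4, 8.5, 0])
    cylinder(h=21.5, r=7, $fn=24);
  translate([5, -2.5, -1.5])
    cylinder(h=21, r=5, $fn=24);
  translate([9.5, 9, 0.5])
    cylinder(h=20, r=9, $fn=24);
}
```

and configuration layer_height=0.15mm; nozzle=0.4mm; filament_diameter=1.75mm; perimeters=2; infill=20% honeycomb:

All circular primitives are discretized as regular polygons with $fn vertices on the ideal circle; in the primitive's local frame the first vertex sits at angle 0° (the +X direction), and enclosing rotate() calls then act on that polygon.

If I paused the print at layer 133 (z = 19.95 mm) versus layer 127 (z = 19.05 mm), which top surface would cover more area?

layer 133 (z = 19.95 mm)

Layer 133 (z = 19.95): the r=8 cylinder gives a regular 24-gon of circumradius 8 (constant along its height) (area = (24/2)·8.000²·sin(360°/24) = 198.77 mm²); the r=7 cylinder at (4, 8.5) contributes a regular 24-gon of circumradius 7 (area = (24/2)·7.000²·sin(360°/24) = 152.19 mm²); the cylinder at (5, -2.5) is not intersected at this z (z outside [-1.5, 19.5]); the cylinder at (9.5, 9): section is a regular 24-gon, circumradius r=9 (area = (24/2)·9.000²·sin(360°/24) = 251.57 mm²); Taking the first minus the rest: starting from the r=8 cylinder (198.77 mm²), the r=7 cylinder at (4, 8.5) partially overlaps it — only the 44.34 mm² overlap (of its 152.19 mm²) is removed, clipping the outline; the r=9 cylinder at (9.5, 9) partially overlaps it — only the 3.96 mm² overlap (of its 251.57 mm²) is removed, clipping the outline — area = 150.48 mm². So its area = 150.48 mm². Layer 127 (z = 19.05): the cylinder: section is a regular 24-gon, circumradius r=8 (area = (24/2)·8.000²·sin(360°/24) = 198.77 mm²); the r=7 cylinder at (4, 8.5) contributes a regular 24-gon of circumradius 7 (area = (24/2)·7.000²·sin(360°/24) = 152.19 mm²); the cylinder at (5, -2.5): section is a regular 24-gon, circumradius r=5 (area = (24/2)·5.000²·sin(360°/24) = 77.65 mm²); the r=9 cylinder at (9.5, 9) gives a regular 24-gon of circumradius 9 (constant along its height) (area = (24/2)·9.000²·sin(360°/24) = 251.57 mm²); After the difference (first − rest): starting from the r=8 cylinder (198.77 mm²), the r=7 cylinder at (4, 8.5) partially overlaps it — only the 44.34 mm² overlap (of its 152.19 mm²) is removed, clipping the outline; the r=5 cylinder at (5, -2.5) partially overlaps it — only the 54.17 mm² overlap (of its 77.65 mm²) is removed, clipping the outline; the r=9 cylinder at (9.5, 9) partially overlaps it — only the 0.37 mm² overlap (of its 251.57 mm²) is removed, clipping the outline — area = 99.90 mm². So its area = 99.90 mm². Layer 133 is larger (150.48 vs 99.90 mm²).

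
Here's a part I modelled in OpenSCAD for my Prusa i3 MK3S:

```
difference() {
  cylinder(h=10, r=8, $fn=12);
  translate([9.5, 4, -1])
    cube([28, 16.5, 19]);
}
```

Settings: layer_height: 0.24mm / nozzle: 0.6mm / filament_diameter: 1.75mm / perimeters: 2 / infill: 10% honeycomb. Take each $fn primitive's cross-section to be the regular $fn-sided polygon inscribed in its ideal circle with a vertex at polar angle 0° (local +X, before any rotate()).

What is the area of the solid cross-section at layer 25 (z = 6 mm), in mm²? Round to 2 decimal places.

192.00 mm²

At z = 6 mm: the r=8 cylinder contributes a regular 12-gon of circumradius 8 (area = (12/2)·8.000²·sin(360°/12) = 192.00 mm²); the cube at (9.5, 4) (footprint 28×16.5) is included at this height (area 462.00 mm²); Subtracting the remaining from the first: starting from the r=8 cylinder (192.00 mm²), the 28×16.5 cube at (9.5, 4) misses the remaining region (no effect) — area = 192.00 mm². Overall, the cross-section is a single solid region. Net area = 192.00 mm².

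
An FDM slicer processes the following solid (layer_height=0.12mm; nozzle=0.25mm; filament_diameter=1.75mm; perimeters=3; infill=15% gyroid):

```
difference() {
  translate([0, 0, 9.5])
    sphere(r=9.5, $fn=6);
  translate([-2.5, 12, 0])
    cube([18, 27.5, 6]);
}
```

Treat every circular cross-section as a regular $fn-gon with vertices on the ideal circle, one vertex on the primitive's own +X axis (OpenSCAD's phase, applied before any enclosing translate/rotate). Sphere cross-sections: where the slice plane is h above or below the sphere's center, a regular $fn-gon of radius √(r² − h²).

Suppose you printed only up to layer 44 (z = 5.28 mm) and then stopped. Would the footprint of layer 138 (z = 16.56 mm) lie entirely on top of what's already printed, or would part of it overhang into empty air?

Compare the two slices. At z = 5.28: the r=9.5 sphere contributes a regular 6-gon of circumradius √(9.5²−4.22²) = 8.511 (area = (6/2)·8.511²·sin(360°/6) = 188.21 mm²); the cube at (-2.5, 12) (footprint 18×27.5) is included at this height (area 495.00 mm²); Taking the first minus the rest: starting from the r=9.5 sphere (188.21 mm²), the 18×27.5 cube at (-2.5, 12) misses the remaining region (no effect) — area = 188.21 mm². At z = 16.56: the r=9.5 sphere slices to a regular 6-gon of circumradius 6.357 (√(r²−h²) with h=7.06 from center) (area = (6/2)·6.357²·sin(360°/6) = 104.98 mm²); the cube at (-2.5, 12) is not intersected at this z (z outside [0, 6]); After the difference (first − rest): none of the subtracted shapes is present at this height, so the r=9.5 sphere is unchanged — area = 104.98 mm². Checking containment: the cross-section at z = 16.56 is a subset of the cross-section at z = 5.28.

entirely on top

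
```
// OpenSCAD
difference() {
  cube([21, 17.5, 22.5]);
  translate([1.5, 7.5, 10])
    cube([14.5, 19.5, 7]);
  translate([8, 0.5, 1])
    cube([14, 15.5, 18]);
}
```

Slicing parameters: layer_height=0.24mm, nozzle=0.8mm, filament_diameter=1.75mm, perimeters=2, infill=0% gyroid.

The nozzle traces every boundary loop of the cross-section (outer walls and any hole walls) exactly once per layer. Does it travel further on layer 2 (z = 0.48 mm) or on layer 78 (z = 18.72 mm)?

layer 78 (z = 18.72 mm)

Layer 2 (z = 0.48): the 21×17.5 cube contributes its full rectangle (perimeter 77.00 mm); the cube at (1.5, 7.5) does not reach this height (z outside [10, 17]); the cube at (8, 0.5) is not intersected at this z (z outside [1, 19]); After the difference (first − rest): none of the subtracted shapes is present at this height, so the 21×17.5 cube is unchanged — boundary = 77.00 mm. So its perimeter = 77.00 mm. Layer 78 (z = 18.72): the cube is present — its section is the full 21×17.5 rectangle (perimeter 77.00 mm); the cube at (1.5, 7.5) does not reach this height (z outside [10, 17]); the cube at (8, 0.5) is present — its section is the full 14×15.5 rectangle (perimeter 59.00 mm); After the difference (first − rest): starting from the 21×17.5 cube, the 14×15.5 cube at (8, 0.5) partially overlaps it — only the 201.50 mm² overlap (of its 217.00 mm²) is removed, clipping the outline — boundary = 103.00 mm. So its perimeter = 103.00 mm. Layer 78 is larger (103.00 vs 77.00 mm).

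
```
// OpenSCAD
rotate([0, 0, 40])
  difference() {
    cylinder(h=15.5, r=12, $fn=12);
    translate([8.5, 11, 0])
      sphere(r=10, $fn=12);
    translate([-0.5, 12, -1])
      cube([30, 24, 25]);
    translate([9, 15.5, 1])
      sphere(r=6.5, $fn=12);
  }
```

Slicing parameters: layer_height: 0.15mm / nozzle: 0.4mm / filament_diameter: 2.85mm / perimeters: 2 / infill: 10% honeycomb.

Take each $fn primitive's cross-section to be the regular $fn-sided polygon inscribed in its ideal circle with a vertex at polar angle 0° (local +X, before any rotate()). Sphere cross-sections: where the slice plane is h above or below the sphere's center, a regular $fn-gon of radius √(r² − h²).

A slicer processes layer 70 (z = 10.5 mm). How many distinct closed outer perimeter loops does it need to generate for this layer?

1

At z = 10.5 mm: the r=12 cylinder contributes a regular 12-gon of circumradius 12; the sphere at (8.5, 11) does not reach this height (|z−center|=10.500 > r=10); the cube at (-0.5, 12) is present — its section is the full 30×24 rectangle; the sphere at (9, 15.5) is absent (|z−center|=9.500 > r=6.5); Subtracting the remaining from the first: starting from the r=12 cylinder, the 30×24 cube at (-0.5, 12) misses the remaining region (no effect) — 1 connected region; (rotated 40° about Z; rotation is an isometry so areas/perimeters/island counts are preserved). The result has 1 disconnected region.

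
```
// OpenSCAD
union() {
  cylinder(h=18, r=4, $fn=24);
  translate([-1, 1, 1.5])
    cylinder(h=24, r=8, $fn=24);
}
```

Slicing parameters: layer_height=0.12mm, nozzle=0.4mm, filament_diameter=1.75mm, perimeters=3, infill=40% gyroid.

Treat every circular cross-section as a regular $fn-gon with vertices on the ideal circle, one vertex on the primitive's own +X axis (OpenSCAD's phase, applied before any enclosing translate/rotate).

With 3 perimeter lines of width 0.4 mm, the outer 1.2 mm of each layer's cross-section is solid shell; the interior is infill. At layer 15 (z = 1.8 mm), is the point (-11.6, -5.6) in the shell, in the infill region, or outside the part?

At z = 1.8 mm: the r=4 cylinder gives a regular 24-gon of circumradius 4 (constant along its height); the r=8 cylinder at (-1, 1) contributes a regular 24-gon of circumradius 8; Combining (union): the r=4 cylinder lies entirely inside the r=8 cylinder at (-1, 1), so the union is just the r=8 cylinder at (-1, 1) — 1 connected region. Overall, the cross-section is a single solid region. The nearest boundary edge runs (-6.66, -4.66)→(-7.93, -3.00); distance from the point to it = 4.50 mm. The point is not inside any of the regions above, so it lies outside the cross-section (4.50 mm from the nearest boundary).

outside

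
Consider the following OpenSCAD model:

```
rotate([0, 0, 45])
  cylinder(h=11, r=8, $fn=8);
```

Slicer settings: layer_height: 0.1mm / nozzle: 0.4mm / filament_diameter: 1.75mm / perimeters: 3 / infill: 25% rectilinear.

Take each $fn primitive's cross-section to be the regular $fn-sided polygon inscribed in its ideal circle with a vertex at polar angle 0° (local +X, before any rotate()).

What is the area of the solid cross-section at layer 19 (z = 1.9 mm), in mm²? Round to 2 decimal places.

At z = 1.9 mm: the r=8 cylinder gives a regular 8-gon of circumradius 8 (constant along its height) (area = (8/2)·8.000²·sin(360°/8) = 181.02 mm²); (whole slice rotated 45° about Z — lengths, areas and connectivity unchanged). Overall, the cross-section is a single solid region. Net area = 181.02 mm².

181.02 mm²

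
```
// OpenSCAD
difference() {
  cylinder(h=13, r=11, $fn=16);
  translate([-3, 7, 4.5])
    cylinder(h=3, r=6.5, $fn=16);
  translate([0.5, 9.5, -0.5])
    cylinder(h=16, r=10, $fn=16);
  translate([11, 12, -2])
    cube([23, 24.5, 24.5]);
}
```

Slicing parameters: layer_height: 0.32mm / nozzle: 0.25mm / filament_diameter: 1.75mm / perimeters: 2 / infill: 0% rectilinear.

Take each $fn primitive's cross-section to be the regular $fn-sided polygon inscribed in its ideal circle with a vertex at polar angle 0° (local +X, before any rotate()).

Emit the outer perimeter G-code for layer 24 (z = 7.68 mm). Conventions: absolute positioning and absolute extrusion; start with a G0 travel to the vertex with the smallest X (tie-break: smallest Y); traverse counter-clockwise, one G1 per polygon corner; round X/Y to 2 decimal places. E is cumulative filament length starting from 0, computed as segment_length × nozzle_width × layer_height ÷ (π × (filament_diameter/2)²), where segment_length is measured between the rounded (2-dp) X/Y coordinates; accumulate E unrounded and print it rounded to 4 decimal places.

G0 X-11.00 Y0.00 Z7.68
G1 X-10.16 Y-4.21 E0.1428
G1 X-7.78 Y-7.78 E0.2855
G1 X-4.21 Y-10.16 E0.4282
G1 X0.00 Y-11.00 E0.5710
G1 X4.21 Y-10.16 E0.7138
G1 X7.78 Y-7.78 E0.8565
G1 X10.16 Y-4.21 E0.9992
G1 X11.00 Y0.00 E1.1420
G1 X10.16 Y4.21 E1.2848
G1 X9.46 Y5.26 E1.3267
G1 X7.57 Y2.43 E1.4399
G1 X4.33 Y0.26 E1.5696
G1 X0.50 Y-0.50 E1.6995
G1 X-3.33 Y0.26 E1.8293
G1 X-6.57 Y2.43 E1.9590
G1 X-8.74 Y5.67 E2.0887
G1 X-8.84 Y6.19 E2.1064
G1 X-10.16 Y4.21 E2.1855
G1 X-11.00 Y0.00 E2.3283

At z = 7.68 mm: the r=11 cylinder gives a regular 16-gon of circumradius 11 (constant along its height); the cylinder at (-3, 7) is absent (z outside [4.5, 7.5]); the cylinder at (0.5, 9.5): section is a regular 16-gon, circumradius r=10; the cube at (11, 12) is present — its section is the full 23×24.5 rectangle; Taking the first minus the rest: starting from the r=11 cylinder, the r=10 cylinder at (0.5, 9.5) partially overlaps it — only the 147.04 mm² overlap (of its 306.15 mm²) is removed, clipping the outline; the 23×24.5 cube at (11, 12) misses the remaining region (no effect) — 1 connected region. The outline is a single polygon with 19 vertices. Extrusion per mm of travel: 0.25 × 0.32 / (π × 0.875²) = 0.033260. Accumulating E over each segment gives final E = 2.3283.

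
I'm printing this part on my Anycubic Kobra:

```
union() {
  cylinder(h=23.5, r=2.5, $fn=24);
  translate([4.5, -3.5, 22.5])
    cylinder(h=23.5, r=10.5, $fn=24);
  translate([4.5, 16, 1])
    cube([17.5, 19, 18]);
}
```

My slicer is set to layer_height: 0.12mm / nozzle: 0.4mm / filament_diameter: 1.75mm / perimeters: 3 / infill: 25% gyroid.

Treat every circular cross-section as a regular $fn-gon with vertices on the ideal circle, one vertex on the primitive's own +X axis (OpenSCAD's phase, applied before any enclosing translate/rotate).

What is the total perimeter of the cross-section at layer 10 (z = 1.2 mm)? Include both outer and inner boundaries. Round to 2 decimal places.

88.66 mm

At z = 1.2 mm: the r=2.5 cylinder gives a regular 24-gon of circumradius 2.5 (constant along its height) (perimeter = 2·24·2.500·sin(180°/24) = 15.66 mm); the cylinder at (4.5, -3.5) is absent (z outside [22.5, 46]); the cube at (4.5, 16) is present — its section is the full 17.5×19 rectangle (perimeter 73.00 mm); Merging all regions: the 2 present regions are separate (no shared area or edge), so areas and boundary lengths simply add and each stays a separate island — boundary = 88.66 mm. Overall, the cross-section has 2 separate islands. Total boundary length (outer) = 88.66 mm.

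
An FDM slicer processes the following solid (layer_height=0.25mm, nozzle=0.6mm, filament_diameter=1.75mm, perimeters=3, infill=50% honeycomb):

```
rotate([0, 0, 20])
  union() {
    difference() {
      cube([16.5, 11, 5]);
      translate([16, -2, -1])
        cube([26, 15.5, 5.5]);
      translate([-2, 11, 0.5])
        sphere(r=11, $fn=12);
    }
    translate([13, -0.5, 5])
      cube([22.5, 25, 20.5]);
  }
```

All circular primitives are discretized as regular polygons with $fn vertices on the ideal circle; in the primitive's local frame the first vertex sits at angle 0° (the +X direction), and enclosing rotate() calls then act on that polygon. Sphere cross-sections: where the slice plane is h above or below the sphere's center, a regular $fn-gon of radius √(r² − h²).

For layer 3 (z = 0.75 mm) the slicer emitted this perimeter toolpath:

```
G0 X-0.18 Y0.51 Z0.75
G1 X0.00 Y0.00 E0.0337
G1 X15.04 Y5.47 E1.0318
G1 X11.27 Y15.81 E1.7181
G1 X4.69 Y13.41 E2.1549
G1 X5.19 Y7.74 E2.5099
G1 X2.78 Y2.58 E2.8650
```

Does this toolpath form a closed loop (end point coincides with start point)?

no

Start point (G0): (-0.18, 0.51). End point (last G1): the path does not return to the start — open.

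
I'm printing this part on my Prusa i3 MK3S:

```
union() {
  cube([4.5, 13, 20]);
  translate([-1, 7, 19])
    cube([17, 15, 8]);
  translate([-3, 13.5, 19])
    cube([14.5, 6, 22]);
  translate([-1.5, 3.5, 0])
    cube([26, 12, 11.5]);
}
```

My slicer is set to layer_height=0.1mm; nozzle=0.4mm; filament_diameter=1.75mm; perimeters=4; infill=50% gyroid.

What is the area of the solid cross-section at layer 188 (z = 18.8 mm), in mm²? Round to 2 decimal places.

58.50 mm²

At z = 18.8 mm: the cube (footprint 4.5×13) is included at this height (area 58.50 mm²); the cube at (-1, 7) is absent (z outside [19, 27]); the cube at (-3, 13.5) is absent (z outside [19, 41]); the cube at (-1.5, 3.5) is absent (z outside [0, 11.5]); Combining (union): only the 4.5×13 cube is present, so the union is just that shape — area = 58.50 mm². Overall, the cross-section is a single solid region. Net area = 58.50 mm².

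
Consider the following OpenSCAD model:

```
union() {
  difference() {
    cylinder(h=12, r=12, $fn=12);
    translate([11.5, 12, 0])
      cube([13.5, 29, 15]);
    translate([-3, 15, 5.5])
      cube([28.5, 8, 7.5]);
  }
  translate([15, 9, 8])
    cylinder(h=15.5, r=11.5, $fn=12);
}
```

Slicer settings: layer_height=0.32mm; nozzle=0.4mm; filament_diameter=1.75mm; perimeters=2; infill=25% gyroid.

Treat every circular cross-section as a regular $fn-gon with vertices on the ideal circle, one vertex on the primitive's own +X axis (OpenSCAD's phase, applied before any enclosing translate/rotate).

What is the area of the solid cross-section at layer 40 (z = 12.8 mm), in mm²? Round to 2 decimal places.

396.75 mm²

At z = 12.8 mm: the cylinder does not reach this height (z outside [0, 12]); the cube at (11.5, 12) is present — its section is the full 13.5×29 rectangle (area 391.50 mm²); the 28.5×8 cube at (-3, 15) contributes its full rectangle (area 228.00 mm²); Taking the first minus the rest: the first operand is absent here, so nothing remains; the r=11.5 cylinder at (15, 9) contributes a regular 12-gon of circumradius 11.5 (area = (12/2)·11.500²·sin(360°/12) = 396.75 mm²); Merging all regions: only the r=11.5 cylinder at (15, 9) is present, so the union is just that shape — area = 396.75 mm². Overall, the cross-section is a single solid region. Net area = 396.75 mm².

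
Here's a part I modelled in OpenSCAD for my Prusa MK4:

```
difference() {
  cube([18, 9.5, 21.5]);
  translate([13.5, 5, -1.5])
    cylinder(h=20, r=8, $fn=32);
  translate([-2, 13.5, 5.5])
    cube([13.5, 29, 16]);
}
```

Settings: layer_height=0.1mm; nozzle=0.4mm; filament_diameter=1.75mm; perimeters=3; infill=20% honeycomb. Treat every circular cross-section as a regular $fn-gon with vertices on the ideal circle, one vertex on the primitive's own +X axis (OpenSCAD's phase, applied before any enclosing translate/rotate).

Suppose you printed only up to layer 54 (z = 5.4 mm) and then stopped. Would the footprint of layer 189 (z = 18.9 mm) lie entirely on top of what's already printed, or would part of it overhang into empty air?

part overhangs

Compare the two slices. At z = 5.4: the cube is present — its section is the full 18×9.5 rectangle (area 171.00 mm²); the r=8 cylinder at (13.5, 5) contributes a regular 32-gon of circumradius 8 (area = (32/2)·8.000²·sin(360°/32) = 199.77 mm²); the cube at (-2, 13.5) does not reach this height (z outside [5.5, 21.5]); Subtracting the remaining from the first: starting from the 18×9.5 cube (171.00 mm²), the r=8 cylinder at (13.5, 5) partially overlaps it — only the 113.71 mm² overlap (of its 199.77 mm²) is removed, clipping the outline — area = 57.29 mm². At z = 18.9: the cube is present — its section is the full 18×9.5 rectangle (area 171.00 mm²); the cylinder at (13.5, 5) is absent (z outside [-1.5, 18.5]); the 13.5×29 cube at (-2, 13.5) contributes its full rectangle (area 391.50 mm²); Subtracting the remaining from the first: starting from the 18×9.5 cube (171.00 mm²), the 13.5×29 cube at (-2, 13.5) misses the remaining region (no effect) — area = 171.00 mm². Checking containment: at z = 18.9 the cross-section extends beyond the z = 5.4 cross-section by about 113.71 mm².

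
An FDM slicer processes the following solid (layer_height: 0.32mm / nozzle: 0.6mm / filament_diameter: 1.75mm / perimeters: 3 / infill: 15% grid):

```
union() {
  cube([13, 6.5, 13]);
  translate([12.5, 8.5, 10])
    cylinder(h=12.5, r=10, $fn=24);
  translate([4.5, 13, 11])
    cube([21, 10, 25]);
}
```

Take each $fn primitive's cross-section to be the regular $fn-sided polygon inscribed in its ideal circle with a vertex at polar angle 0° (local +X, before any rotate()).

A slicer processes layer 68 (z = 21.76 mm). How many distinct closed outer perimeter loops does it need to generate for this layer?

At z = 21.76 mm: the cube is not intersected at this z (z outside [0, 13]); the cylinder at (12.5, 8.5): section is a regular 24-gon, circumradius r=10; the cube at (4.5, 13) (footprint 21×10) is included at this height; Taking the union: the regions partially overlap (shared area 68.32 mm²), so overlapping operands fuse into one piece — 1 connected region. The result has 1 disconnected region.

1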